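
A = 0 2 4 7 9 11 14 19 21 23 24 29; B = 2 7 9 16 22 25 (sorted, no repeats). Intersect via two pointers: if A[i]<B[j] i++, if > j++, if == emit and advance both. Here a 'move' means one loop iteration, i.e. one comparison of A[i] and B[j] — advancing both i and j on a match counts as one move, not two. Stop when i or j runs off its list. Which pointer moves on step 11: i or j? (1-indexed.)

[i=1,j=1] 0<2 → i++
[i=2,j=1] 2==2 emit → i++,j++
[i=3,j=2] 4<7 → i++
[i=4,j=2] 7==7 emit → i++,j++
[i=5,j=3] 9==9 emit → i++,j++
[i=6,j=4] 11<16 → i++
[i=7,j=4] 14<16 → i++
[i=8,j=4] 19>16 → j++
[i=8,j=5] 19<22 → i++
[i=9,j=5] 21<22 → i++
[i=10,j=5] 23>22 → j++

j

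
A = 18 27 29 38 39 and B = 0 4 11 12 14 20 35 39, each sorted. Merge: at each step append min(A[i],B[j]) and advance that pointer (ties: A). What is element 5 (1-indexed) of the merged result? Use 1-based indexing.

merged[5] = 14

i=1 j=1: A[i]=18>B[j]=0 take 0, j++
i=1 j=2: A[i]=18>B[j]=4 take 4, j++
i=1 j=3: A[i]=18>B[j]=11 take 11, j++
i=1 j=4: A[i]=18>B[j]=12 take 12, j++
i=1 j=5: A[i]=18>B[j]=14 take 14, j++
i=1 j=6: A[i]=18<=B[j]=20 take 18, i++
i=2 j=6: A[i]=27>B[j]=20 take 20, j++
i=2 j=7: A[i]=27<=B[j]=35 take 27, i++
i=3 j=7: A[i]=29<=B[j]=35 take 29, i++
i=4 j=7: A[i]=38>B[j]=35 take 35, j++
i=4 j=8: A[i]=38<=B[j]=39 take 38, i++
i=5 j=8: A[i]=39<=B[j]=39 take 39, i++
i=6 j=8: A done, take B[j]=39, j++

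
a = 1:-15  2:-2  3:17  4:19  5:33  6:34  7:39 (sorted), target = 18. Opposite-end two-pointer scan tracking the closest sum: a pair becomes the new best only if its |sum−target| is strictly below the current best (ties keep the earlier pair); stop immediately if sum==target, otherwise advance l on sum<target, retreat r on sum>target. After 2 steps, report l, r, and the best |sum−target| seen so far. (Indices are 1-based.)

l=1 r=7: -15+39=24 d=6 *, r--
l=1 r=6: -15+34=19 d=1 *, r--

l=1, r=5, best |Δ|=1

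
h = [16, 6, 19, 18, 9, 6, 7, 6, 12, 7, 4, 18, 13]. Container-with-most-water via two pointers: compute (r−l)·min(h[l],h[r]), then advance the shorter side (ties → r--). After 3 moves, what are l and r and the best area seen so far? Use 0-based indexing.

l=0 r=12: min(16,13)*12=156 best=156 *, r--
l=0 r=11: min(16,18)*11=176 best=176 *, l++
l=1 r=11: min(6,18)*10=60 best=176, l++

l=2, r=11, best area=176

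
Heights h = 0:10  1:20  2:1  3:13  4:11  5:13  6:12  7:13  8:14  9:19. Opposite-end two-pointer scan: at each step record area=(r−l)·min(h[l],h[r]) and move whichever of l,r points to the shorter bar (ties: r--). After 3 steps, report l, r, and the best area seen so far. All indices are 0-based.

[0,9] min(10,19)*9=90 best=90 * → l++
[1,9] min(20,19)*8=152 best=152 * → r--
[1,8] min(20,14)*7=98 best=152 → r--

l=1, r=7, best area=152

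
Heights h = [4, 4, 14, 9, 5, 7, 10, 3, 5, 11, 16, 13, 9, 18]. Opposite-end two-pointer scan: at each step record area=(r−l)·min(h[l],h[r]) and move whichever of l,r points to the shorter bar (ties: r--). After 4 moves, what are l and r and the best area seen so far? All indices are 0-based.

[0,13] min(4,18)*13=52 best=52 * → l++
[1,13] min(4,18)*12=48 best=52 → l++
[2,13] min(14,18)*11=154 best=154 * → l++
[3,13] min(9,18)*10=90 best=154 → l++

l=4, r=13, best area=154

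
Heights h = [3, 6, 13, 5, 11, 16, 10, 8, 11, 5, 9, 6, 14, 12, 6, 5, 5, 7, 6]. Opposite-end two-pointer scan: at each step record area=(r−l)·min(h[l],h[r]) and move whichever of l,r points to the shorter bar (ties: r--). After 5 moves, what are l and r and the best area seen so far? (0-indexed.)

l=0 r=18: min(3,6)*18=54 best=54 *, l++
l=1 r=18: min(6,6)*17=102 best=102 *, r--
l=1 r=17: min(6,7)*16=96 best=102, l++
l=2 r=17: min(13,7)*15=105 best=105 *, r--
l=2 r=16: min(13,5)*14=70 best=105, r--

l=2, r=15, best area=105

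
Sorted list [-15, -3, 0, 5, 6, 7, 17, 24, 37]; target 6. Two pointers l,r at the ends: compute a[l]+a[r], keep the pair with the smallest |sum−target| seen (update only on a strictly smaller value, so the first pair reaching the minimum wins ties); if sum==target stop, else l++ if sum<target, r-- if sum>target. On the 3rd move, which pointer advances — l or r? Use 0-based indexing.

l=0 r=8: -15+37=22 d=16 *, r--
l=0 r=7: -15+24=9 d=3 *, r--
l=0 r=6: -15+17=2 d=4, l++

l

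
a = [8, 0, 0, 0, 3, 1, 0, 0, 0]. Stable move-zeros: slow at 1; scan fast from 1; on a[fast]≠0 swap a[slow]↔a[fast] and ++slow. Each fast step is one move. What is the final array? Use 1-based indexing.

(s=1,f=1) a[fast]=8≠0 swap→a[1]=8 → slow++,fast++
(s=2,f=2) a[fast]=0 → fast++
(s=2,f=3) a[fast]=0 → fast++
(s=2,f=4) a[fast]=0 → fast++
(s=2,f=5) a[fast]=3≠0 swap→a[2]=3 → slow++,fast++
(s=3,f=6) a[fast]=1≠0 swap→a[3]=1 → slow++,fast++
(s=4,f=7) a[fast]=0 → fast++
(s=4,f=8) a[fast]=0 → fast++
(s=4,f=9) a[fast]=0 → fast++

[8, 3, 1, 0, 0, 0, 0, 0, 0]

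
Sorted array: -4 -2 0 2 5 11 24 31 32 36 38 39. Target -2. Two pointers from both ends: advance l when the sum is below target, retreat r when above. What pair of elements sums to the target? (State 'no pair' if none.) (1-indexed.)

l=1 r=12: -4+39=35 >-2, r--
l=1 r=11: -4+38=34 >-2, r--
l=1 r=10: -4+36=32 >-2, r--
l=1 r=9: -4+32=28 >-2, r--
l=1 r=8: -4+31=27 >-2, r--
l=1 r=7: -4+24=20 >-2, r--
l=1 r=6: -4+11=7 >-2, r--
l=1 r=5: -4+5=1 >-2, r--
l=1 r=4: -4+2=-2, found

(-4, 2)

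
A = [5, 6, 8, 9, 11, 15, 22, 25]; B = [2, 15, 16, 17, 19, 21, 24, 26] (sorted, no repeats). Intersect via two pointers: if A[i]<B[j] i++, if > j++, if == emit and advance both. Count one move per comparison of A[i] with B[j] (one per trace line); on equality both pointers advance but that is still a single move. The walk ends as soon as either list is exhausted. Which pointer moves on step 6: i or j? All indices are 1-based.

i=1 j=1: 5>2, j++
i=1 j=2: 5<15, i++
i=2 j=2: 6<15, i++
i=3 j=2: 8<15, i++
i=4 j=2: 9<15, i++
i=5 j=2: 11<15, i++

i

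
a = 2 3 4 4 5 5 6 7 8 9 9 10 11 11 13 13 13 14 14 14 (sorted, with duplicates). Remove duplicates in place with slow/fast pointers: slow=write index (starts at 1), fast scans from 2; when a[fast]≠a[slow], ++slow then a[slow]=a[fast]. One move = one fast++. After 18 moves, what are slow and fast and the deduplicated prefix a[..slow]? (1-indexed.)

(s=1,f=2) a[fast]=3≠a[slow]=2 write a[2]=3 → slow++,fast++
(s=2,f=3) a[fast]=4≠a[slow]=3 write a[3]=4 → slow++,fast++
(s=3,f=4) a[fast]=4=a[slow] dup → fast++
(s=3,f=5) a[fast]=5≠a[slow]=4 write a[4]=5 → slow++,fast++
(s=4,f=6) a[fast]=5=a[slow] dup → fast++
(s=4,f=7) a[fast]=6≠a[slow]=5 write a[5]=6 → slow++,fast++
(s=5,f=8) a[fast]=7≠a[slow]=6 write a[6]=7 → slow++,fast++
(s=6,f=9) a[fast]=8≠a[slow]=7 write a[7]=8 → slow++,fast++
(s=7,f=10) a[fast]=9≠a[slow]=8 write a[8]=9 → slow++,fast++
(s=8,f=11) a[fast]=9=a[slow] dup → fast++
(s=8,f=12) a[fast]=10≠a[slow]=9 write a[9]=10 → slow++,fast++
(s=9,f=13) a[fast]=11≠a[slow]=10 write a[10]=11 → slow++,fast++
(s=10,f=14) a[fast]=11=a[slow] dup → fast++
(s=10,f=15) a[fast]=13≠a[slow]=11 write a[11]=13 → slow++,fast++
(s=11,f=16) a[fast]=13=a[slow] dup → fast++
(s=11,f=17) a[fast]=13=a[slow] dup → fast++
(s=11,f=18) a[fast]=14≠a[slow]=13 write a[12]=14 → slow++,fast++
(s=12,f=19) a[fast]=14=a[slow] dup → fast++

slow=12, fast=20, prefix=[2, 3, 4, 5, 6, 7, 8, 9, 10, 11, 13, 14]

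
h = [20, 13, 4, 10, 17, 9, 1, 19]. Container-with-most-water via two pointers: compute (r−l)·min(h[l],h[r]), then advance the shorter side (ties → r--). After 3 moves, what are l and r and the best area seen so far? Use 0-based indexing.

l=0, r=4, best area=133

l=0 r=7: min(20,19)*7=133 best=133 *, r--
l=0 r=6: min(20,1)*6=6 best=133, r--
l=0 r=5: min(20,9)*5=45 best=133, r--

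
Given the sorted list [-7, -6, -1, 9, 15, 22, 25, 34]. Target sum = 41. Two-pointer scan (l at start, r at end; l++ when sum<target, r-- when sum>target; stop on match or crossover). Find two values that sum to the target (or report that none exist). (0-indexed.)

no pair

l=0 r=7: -7+34=27 <41, l++
l=1 r=7: -6+34=28 <41, l++
l=2 r=7: -1+34=33 <41, l++
l=3 r=7: 9+34=43 >41, r--
l=3 r=6: 9+25=34 <41, l++
l=4 r=6: 15+25=40 <41, l++
l=5 r=6: 22+25=47 >41, r--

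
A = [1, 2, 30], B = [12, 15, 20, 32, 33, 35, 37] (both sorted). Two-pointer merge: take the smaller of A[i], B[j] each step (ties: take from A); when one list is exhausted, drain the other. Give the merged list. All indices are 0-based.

[1, 2, 12, 15, 20, 30, 32, 33, 35, 37]

[i=0,j=0] A[i]=1<=B[j]=12 take 1 → i++
[i=1,j=0] A[i]=2<=B[j]=12 take 2 → i++
[i=2,j=0] A[i]=30>B[j]=12 take 12 → j++
[i=2,j=1] A[i]=30>B[j]=15 take 15 → j++
[i=2,j=2] A[i]=30>B[j]=20 take 20 → j++
[i=2,j=3] A[i]=30<=B[j]=32 take 30 → i++
[i=3,j=3] A done, take B[j]=32 → j++
[i=3,j=4] A done, take B[j]=33 → j++
[i=3,j=5] A done, take B[j]=35 → j++
[i=3,j=6] A done, take B[j]=37 → j++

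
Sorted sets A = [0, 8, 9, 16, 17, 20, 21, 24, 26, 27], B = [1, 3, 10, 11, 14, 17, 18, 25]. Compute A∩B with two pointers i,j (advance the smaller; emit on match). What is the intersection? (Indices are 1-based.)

intersection = [17]

i=1 j=1: 0<1, i++
i=2 j=1: 8>1, j++
i=2 j=2: 8>3, j++
i=2 j=3: 8<10, i++
i=3 j=3: 9<10, i++
i=4 j=3: 16>10, j++
i=4 j=4: 16>11, j++
i=4 j=5: 16>14, j++
i=4 j=6: 16<17, i++
i=5 j=6: 17==17 emit, i++,j++
i=6 j=7: 20>18, j++
i=6 j=8: 20<25, i++
i=7 j=8: 21<25, i++
i=8 j=8: 24<25, i++
i=9 j=8: 26>25, j++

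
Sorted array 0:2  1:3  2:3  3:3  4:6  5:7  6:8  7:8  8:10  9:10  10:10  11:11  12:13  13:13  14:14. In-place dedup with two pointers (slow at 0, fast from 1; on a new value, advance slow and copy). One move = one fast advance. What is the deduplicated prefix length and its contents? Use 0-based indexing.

length 9; prefix = [2, 3, 6, 7, 8, 10, 11, 13, 14]

(s=0,f=1) a[fast]=3≠a[slow]=2 write a[1]=3 → slow++,fast++
(s=1,f=2) a[fast]=3=a[slow] dup → fast++
(s=1,f=3) a[fast]=3=a[slow] dup → fast++
(s=1,f=4) a[fast]=6≠a[slow]=3 write a[2]=6 → slow++,fast++
(s=2,f=5) a[fast]=7≠a[slow]=6 write a[3]=7 → slow++,fast++
(s=3,f=6) a[fast]=8≠a[slow]=7 write a[4]=8 → slow++,fast++
(s=4,f=7) a[fast]=8=a[slow] dup → fast++
(s=4,f=8) a[fast]=10≠a[slow]=8 write a[5]=10 → slow++,fast++
(s=5,f=9) a[fast]=10=a[slow] dup → fast++
(s=5,f=10) a[fast]=10=a[slow] dup → fast++
(s=5,f=11) a[fast]=11≠a[slow]=10 write a[6]=11 → slow++,fast++
(s=6,f=12) a[fast]=13≠a[slow]=11 write a[7]=13 → slow++,fast++
(s=7,f=13) a[fast]=13=a[slow] dup → fast++
(s=7,f=14) a[fast]=14≠a[slow]=13 write a[8]=14 → slow++,fast++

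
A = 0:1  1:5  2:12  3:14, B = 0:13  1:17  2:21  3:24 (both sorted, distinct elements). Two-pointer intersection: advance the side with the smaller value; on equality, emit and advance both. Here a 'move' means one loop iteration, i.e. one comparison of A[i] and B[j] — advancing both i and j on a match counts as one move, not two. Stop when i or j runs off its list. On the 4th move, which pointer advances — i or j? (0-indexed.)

[i=0,j=0] 1<13 → i++
[i=1,j=0] 5<13 → i++
[i=2,j=0] 12<13 → i++
[i=3,j=0] 14>13 → j++

j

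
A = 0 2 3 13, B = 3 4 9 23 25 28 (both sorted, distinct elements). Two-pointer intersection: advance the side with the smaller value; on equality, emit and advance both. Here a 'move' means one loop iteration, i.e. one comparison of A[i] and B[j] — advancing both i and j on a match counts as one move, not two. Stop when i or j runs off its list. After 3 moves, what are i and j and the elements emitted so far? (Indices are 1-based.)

i=1 j=1: 0<3, i++
i=2 j=1: 2<3, i++
i=3 j=1: 3==3 emit, i++,j++

i=4, j=2, emitted=[3]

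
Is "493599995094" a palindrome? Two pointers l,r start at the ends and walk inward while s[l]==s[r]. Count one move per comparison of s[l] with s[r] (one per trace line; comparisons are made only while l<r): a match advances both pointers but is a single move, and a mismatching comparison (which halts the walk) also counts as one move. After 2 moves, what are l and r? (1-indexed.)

[1,12] '4'=='4' → l++,r--
[2,11] '9'=='9' → l++,r--

l=3, r=10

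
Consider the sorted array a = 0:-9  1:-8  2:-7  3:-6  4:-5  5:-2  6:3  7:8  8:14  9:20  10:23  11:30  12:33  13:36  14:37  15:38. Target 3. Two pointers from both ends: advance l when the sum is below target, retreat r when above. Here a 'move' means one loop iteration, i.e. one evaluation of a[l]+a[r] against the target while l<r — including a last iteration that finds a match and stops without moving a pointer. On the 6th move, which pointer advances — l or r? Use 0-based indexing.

[0,15] -9+38=29 >3 → r--
[0,14] -9+37=28 >3 → r--
[0,13] -9+36=27 >3 → r--
[0,12] -9+33=24 >3 → r--
[0,11] -9+30=21 >3 → r--
[0,10] -9+23=14 >3 → r--

r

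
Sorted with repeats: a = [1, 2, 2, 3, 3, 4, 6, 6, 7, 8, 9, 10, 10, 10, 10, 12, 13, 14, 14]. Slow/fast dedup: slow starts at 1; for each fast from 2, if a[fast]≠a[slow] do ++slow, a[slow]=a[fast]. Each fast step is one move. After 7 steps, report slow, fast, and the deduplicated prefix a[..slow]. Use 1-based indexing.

slow=5, fast=9, prefix=[1, 2, 3, 4, 6]

slow=1 fast=2: a[fast]=2≠a[slow]=1 write a[2]=2, slow++,fast++
slow=2 fast=3: a[fast]=2=a[slow] dup, fast++
slow=2 fast=4: a[fast]=3≠a[slow]=2 write a[3]=3, slow++,fast++
slow=3 fast=5: a[fast]=3=a[slow] dup, fast++
slow=3 fast=6: a[fast]=4≠a[slow]=3 write a[4]=4, slow++,fast++
slow=4 fast=7: a[fast]=6≠a[slow]=4 write a[5]=6, slow++,fast++
slow=5 fast=8: a[fast]=6=a[slow] dup, fast++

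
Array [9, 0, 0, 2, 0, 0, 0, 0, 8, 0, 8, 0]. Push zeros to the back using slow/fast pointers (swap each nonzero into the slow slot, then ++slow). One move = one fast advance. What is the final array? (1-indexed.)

[9, 2, 8, 8, 0, 0, 0, 0, 0, 0, 0, 0]

slow=1 fast=1: a[fast]=9≠0 swap→a[1]=9, slow++,fast++
slow=2 fast=2: a[fast]=0, fast++
slow=2 fast=3: a[fast]=0, fast++
slow=2 fast=4: a[fast]=2≠0 swap→a[2]=2, slow++,fast++
slow=3 fast=5: a[fast]=0, fast++
slow=3 fast=6: a[fast]=0, fast++
slow=3 fast=7: a[fast]=0, fast++
slow=3 fast=8: a[fast]=0, fast++
slow=3 fast=9: a[fast]=8≠0 swap→a[3]=8, slow++,fast++
slow=4 fast=10: a[fast]=0, fast++
slow=4 fast=11: a[fast]=8≠0 swap→a[4]=8, slow++,fast++
slow=5 fast=12: a[fast]=0, fast++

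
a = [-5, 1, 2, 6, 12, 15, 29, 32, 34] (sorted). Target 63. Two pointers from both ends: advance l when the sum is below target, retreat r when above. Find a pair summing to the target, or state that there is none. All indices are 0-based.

[0,8] -5+34=29 <63 → l++
[1,8] 1+34=35 <63 → l++
[2,8] 2+34=36 <63 → l++
[3,8] 6+34=40 <63 → l++
[4,8] 12+34=46 <63 → l++
[5,8] 15+34=49 <63 → l++
[6,8] 29+34=63 → found

(29, 34)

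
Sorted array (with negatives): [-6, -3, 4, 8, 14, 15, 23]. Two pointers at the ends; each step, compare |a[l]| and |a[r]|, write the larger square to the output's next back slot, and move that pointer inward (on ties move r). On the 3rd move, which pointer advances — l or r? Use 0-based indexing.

r

l=0 r=6: |-6|<=|23| out[6]=529, r--
l=0 r=5: |-6|<=|15| out[5]=225, r--
l=0 r=4: |-6|<=|14| out[4]=196, r--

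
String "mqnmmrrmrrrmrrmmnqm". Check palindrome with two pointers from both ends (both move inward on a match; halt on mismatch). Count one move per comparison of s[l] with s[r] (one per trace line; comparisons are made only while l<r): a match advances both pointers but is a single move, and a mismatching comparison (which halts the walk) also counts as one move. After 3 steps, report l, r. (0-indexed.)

l=3, r=15

l=0 r=18: 'm'=='m', l++,r--
l=1 r=17: 'q'=='q', l++,r--
l=2 r=16: 'n'=='n', l++,r--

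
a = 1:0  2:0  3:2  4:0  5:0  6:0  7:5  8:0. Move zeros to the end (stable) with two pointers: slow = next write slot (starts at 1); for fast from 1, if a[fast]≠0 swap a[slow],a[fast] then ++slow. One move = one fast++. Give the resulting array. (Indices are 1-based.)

[2, 5, 0, 0, 0, 0, 0, 0]

slow=1 fast=1: a[fast]=0, fast++
slow=1 fast=2: a[fast]=0, fast++
slow=1 fast=3: a[fast]=2≠0 swap→a[1]=2, slow++,fast++
slow=2 fast=4: a[fast]=0, fast++
slow=2 fast=5: a[fast]=0, fast++
slow=2 fast=6: a[fast]=0, fast++
slow=2 fast=7: a[fast]=5≠0 swap→a[2]=5, slow++,fast++
slow=3 fast=8: a[fast]=0, fast++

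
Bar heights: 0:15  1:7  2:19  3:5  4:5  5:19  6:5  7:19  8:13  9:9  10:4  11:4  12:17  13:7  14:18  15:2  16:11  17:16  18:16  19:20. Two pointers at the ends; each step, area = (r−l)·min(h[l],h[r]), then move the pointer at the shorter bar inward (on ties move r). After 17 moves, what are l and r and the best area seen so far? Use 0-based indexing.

l=17, r=19, best area=323

l=0 r=19: min(15,20)*19=285 best=285 *, l++
l=1 r=19: min(7,20)*18=126 best=285, l++
l=2 r=19: min(19,20)*17=323 best=323 *, l++
l=3 r=19: min(5,20)*16=80 best=323, l++
l=4 r=19: min(5,20)*15=75 best=323, l++
l=5 r=19: min(19,20)*14=266 best=323, l++
l=6 r=19: min(5,20)*13=65 best=323, l++
l=7 r=19: min(19,20)*12=228 best=323, l++
l=8 r=19: min(13,20)*11=143 best=323, l++
l=9 r=19: min(9,20)*10=90 best=323, l++
l=10 r=19: min(4,20)*9=36 best=323, l++
l=11 r=19: min(4,20)*8=32 best=323, l++
l=12 r=19: min(17,20)*7=119 best=323, l++
l=13 r=19: min(7,20)*6=42 best=323, l++
l=14 r=19: min(18,20)*5=90 best=323, l++
l=15 r=19: min(2,20)*4=8 best=323, l++
l=16 r=19: min(11,20)*3=33 best=323, l++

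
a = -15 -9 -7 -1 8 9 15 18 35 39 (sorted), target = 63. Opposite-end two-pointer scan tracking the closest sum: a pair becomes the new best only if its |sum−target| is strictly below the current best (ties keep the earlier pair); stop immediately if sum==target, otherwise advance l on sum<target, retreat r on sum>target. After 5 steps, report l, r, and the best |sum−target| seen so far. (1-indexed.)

l=6, r=10, best |Δ|=16

[1,10] -15+39=24 d=39 * → l++
[2,10] -9+39=30 d=33 * → l++
[3,10] -7+39=32 d=31 * → l++
[4,10] -1+39=38 d=25 * → l++
[5,10] 8+39=47 d=16 * → l++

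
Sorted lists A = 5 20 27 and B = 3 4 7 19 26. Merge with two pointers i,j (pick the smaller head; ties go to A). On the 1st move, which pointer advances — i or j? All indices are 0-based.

j

[i=0,j=0] A[i]=5>B[j]=3 take 3 → j++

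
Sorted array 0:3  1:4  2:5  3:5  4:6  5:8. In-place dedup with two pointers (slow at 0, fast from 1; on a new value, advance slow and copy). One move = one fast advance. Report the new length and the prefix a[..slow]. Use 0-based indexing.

(s=0,f=1) a[fast]=4≠a[slow]=3 write a[1]=4 → slow++,fast++
(s=1,f=2) a[fast]=5≠a[slow]=4 write a[2]=5 → slow++,fast++
(s=2,f=3) a[fast]=5=a[slow] dup → fast++
(s=2,f=4) a[fast]=6≠a[slow]=5 write a[3]=6 → slow++,fast++
(s=3,f=5) a[fast]=8≠a[slow]=6 write a[4]=8 → slow++,fast++

length 5; prefix = [3, 4, 5, 6, 8]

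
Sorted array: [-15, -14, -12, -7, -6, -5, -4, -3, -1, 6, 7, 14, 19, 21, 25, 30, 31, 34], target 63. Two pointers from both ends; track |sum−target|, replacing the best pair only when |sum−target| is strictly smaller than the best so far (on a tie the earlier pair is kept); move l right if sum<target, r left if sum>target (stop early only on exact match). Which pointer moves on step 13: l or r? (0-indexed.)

l=0 r=17: -15+34=19 d=44 *, l++
l=1 r=17: -14+34=20 d=43 *, l++
l=2 r=17: -12+34=22 d=41 *, l++
l=3 r=17: -7+34=27 d=36 *, l++
l=4 r=17: -6+34=28 d=35 *, l++
l=5 r=17: -5+34=29 d=34 *, l++
l=6 r=17: -4+34=30 d=33 *, l++
l=7 r=17: -3+34=31 d=32 *, l++
l=8 r=17: -1+34=33 d=30 *, l++
l=9 r=17: 6+34=40 d=23 *, l++
l=10 r=17: 7+34=41 d=22 *, l++
l=11 r=17: 14+34=48 d=15 *, l++
l=12 r=17: 19+34=53 d=10 *, l++

l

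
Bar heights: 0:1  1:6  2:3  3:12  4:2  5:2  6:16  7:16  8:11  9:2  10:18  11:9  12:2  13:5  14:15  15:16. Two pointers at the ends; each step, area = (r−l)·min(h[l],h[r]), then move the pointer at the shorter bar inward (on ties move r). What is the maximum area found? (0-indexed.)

max area = 144

[0,15] min(1,16)*15=15 best=15 * → l++
[1,15] min(6,16)*14=84 best=84 * → l++
[2,15] min(3,16)*13=39 best=84 → l++
[3,15] min(12,16)*12=144 best=144 * → l++
[4,15] min(2,16)*11=22 best=144 → l++
[5,15] min(2,16)*10=20 best=144 → l++
[6,15] min(16,16)*9=144 best=144 → r--
[6,14] min(16,15)*8=120 best=144 → r--
[6,13] min(16,5)*7=35 best=144 → r--
[6,12] min(16,2)*6=12 best=144 → r--
[6,11] min(16,9)*5=45 best=144 → r--
[6,10] min(16,18)*4=64 best=144 → l++
[7,10] min(16,18)*3=48 best=144 → l++
[8,10] min(11,18)*2=22 best=144 → l++
[9,10] min(2,18)*1=2 best=144 → l++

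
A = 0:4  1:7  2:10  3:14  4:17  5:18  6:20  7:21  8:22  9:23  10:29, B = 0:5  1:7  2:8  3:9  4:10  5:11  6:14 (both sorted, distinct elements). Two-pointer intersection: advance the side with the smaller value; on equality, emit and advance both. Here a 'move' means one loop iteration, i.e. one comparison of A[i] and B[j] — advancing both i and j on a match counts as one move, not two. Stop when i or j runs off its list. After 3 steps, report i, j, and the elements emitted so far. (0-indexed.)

i=2, j=2, emitted=[7]

[i=0,j=0] 4<5 → i++
[i=1,j=0] 7>5 → j++
[i=1,j=1] 7==7 emit → i++,j++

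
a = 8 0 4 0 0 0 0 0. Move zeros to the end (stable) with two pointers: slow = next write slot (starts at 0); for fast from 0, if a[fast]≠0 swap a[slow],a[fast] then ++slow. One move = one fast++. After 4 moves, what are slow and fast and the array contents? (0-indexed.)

(s=0,f=0) a[fast]=8≠0 swap→a[0]=8 → slow++,fast++
(s=1,f=1) a[fast]=0 → fast++
(s=1,f=2) a[fast]=4≠0 swap→a[1]=4 → slow++,fast++
(s=2,f=3) a[fast]=0 → fast++

slow=2, fast=4, a=[8, 4, 0, 0, 0, 0, 0, 0]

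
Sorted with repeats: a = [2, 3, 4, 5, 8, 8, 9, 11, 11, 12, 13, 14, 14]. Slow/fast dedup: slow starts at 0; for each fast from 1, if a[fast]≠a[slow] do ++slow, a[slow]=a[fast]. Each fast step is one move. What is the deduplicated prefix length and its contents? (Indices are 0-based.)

slow=0 fast=1: a[fast]=3≠a[slow]=2 write a[1]=3, slow++,fast++
slow=1 fast=2: a[fast]=4≠a[slow]=3 write a[2]=4, slow++,fast++
slow=2 fast=3: a[fast]=5≠a[slow]=4 write a[3]=5, slow++,fast++
slow=3 fast=4: a[fast]=8≠a[slow]=5 write a[4]=8, slow++,fast++
slow=4 fast=5: a[fast]=8=a[slow] dup, fast++
slow=4 fast=6: a[fast]=9≠a[slow]=8 write a[5]=9, slow++,fast++
slow=5 fast=7: a[fast]=11≠a[slow]=9 write a[6]=11, slow++,fast++
slow=6 fast=8: a[fast]=11=a[slow] dup, fast++
slow=6 fast=9: a[fast]=12≠a[slow]=11 write a[7]=12, slow++,fast++
slow=7 fast=10: a[fast]=13≠a[slow]=12 write a[8]=13, slow++,fast++
slow=8 fast=11: a[fast]=14≠a[slow]=13 write a[9]=14, slow++,fast++
slow=9 fast=12: a[fast]=14=a[slow] dup, fast++

length 10; prefix = [2, 3, 4, 5, 8, 9, 11, 12, 13, 14]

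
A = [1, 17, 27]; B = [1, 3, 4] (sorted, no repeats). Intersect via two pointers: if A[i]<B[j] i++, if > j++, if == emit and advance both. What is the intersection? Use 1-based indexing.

[i=1,j=1] 1==1 emit → i++,j++
[i=2,j=2] 17>3 → j++
[i=2,j=3] 17>4 → j++

intersection = [1]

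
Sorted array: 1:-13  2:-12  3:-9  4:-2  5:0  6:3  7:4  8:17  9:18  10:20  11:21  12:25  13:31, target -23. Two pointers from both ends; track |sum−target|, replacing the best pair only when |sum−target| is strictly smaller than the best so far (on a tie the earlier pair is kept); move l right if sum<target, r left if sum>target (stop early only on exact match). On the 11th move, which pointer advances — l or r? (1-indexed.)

r

[1,13] -13+31=18 d=41 * → r--
[1,12] -13+25=12 d=35 * → r--
[1,11] -13+21=8 d=31 * → r--
[1,10] -13+20=7 d=30 * → r--
[1,9] -13+18=5 d=28 * → r--
[1,8] -13+17=4 d=27 * → r--
[1,7] -13+4=-9 d=14 * → r--
[1,6] -13+3=-10 d=13 * → r--
[1,5] -13+0=-13 d=10 * → r--
[1,4] -13+-2=-15 d=8 * → r--
[1,3] -13+-9=-22 d=1 * → r--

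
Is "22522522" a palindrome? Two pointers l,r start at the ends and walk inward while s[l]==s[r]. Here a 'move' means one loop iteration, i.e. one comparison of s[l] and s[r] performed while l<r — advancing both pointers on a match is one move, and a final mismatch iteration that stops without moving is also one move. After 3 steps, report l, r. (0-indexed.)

l=3, r=4

[0,7] '2'=='2' → l++,r--
[1,6] '2'=='2' → l++,r--
[2,5] '5'=='5' → l++,r--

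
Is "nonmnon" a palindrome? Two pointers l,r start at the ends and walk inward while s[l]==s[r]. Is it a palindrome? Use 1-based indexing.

[1,7] 'n'=='n' → l++,r--
[2,6] 'o'=='o' → l++,r--
[3,5] 'n'=='n' → l++,r--

palindrome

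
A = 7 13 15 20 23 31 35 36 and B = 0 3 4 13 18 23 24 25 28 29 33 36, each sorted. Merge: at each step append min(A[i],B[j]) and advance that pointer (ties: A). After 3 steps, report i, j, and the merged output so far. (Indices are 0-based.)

i=0, j=3, merged so far=[0, 3, 4]

[i=0,j=0] A[i]=7>B[j]=0 take 0 → j++
[i=0,j=1] A[i]=7>B[j]=3 take 3 → j++
[i=0,j=2] A[i]=7>B[j]=4 take 4 → j++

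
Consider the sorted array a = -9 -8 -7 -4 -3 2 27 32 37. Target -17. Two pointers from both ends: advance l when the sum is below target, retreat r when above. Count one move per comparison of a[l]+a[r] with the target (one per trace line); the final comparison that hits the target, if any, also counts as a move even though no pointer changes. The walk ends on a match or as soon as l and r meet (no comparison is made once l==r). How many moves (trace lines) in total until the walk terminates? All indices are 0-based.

8 moves

l=0 r=8: -9+37=28 >-17, r--
l=0 r=7: -9+32=23 >-17, r--
l=0 r=6: -9+27=18 >-17, r--
l=0 r=5: -9+2=-7 >-17, r--
l=0 r=4: -9+-3=-12 >-17, r--
l=0 r=3: -9+-4=-13 >-17, r--
l=0 r=2: -9+-7=-16 >-17, r--
l=0 r=1: -9+-8=-17, found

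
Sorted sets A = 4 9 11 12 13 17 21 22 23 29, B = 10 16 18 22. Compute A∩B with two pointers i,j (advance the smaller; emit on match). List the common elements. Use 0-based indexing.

i=0 j=0: 4<10, i++
i=1 j=0: 9<10, i++
i=2 j=0: 11>10, j++
i=2 j=1: 11<16, i++
i=3 j=1: 12<16, i++
i=4 j=1: 13<16, i++
i=5 j=1: 17>16, j++
i=5 j=2: 17<18, i++
i=6 j=2: 21>18, j++
i=6 j=3: 21<22, i++
i=7 j=3: 22==22 emit, i++,j++

intersection = [22]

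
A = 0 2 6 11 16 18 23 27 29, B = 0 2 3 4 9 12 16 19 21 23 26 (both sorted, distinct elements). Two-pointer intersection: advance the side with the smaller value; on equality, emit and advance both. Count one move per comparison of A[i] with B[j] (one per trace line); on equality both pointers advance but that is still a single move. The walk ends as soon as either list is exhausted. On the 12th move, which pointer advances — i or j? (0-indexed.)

i=0 j=0: 0==0 emit, i++,j++
i=1 j=1: 2==2 emit, i++,j++
i=2 j=2: 6>3, j++
i=2 j=3: 6>4, j++
i=2 j=4: 6<9, i++
i=3 j=4: 11>9, j++
i=3 j=5: 11<12, i++
i=4 j=5: 16>12, j++
i=4 j=6: 16==16 emit, i++,j++
i=5 j=7: 18<19, i++
i=6 j=7: 23>19, j++
i=6 j=8: 23>21, j++

j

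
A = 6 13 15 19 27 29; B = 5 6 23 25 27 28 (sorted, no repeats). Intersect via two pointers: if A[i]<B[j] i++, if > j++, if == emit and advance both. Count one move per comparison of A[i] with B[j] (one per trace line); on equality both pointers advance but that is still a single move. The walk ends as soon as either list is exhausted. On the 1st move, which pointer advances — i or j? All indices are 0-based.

i=0 j=0: 6>5, j++

j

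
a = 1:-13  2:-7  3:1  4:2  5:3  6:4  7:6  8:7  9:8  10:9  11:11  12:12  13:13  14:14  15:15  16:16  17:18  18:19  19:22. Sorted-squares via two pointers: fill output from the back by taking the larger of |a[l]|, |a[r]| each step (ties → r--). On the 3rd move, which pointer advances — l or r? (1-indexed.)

r

l=1 r=19: |-13|<=|22| out[19]=484, r--
l=1 r=18: |-13|<=|19| out[18]=361, r--
l=1 r=17: |-13|<=|18| out[17]=324, r--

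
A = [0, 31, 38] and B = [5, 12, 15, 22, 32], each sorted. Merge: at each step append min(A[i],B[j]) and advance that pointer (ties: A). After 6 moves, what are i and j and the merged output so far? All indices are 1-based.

i=1 j=1: A[i]=0<=B[j]=5 take 0, i++
i=2 j=1: A[i]=31>B[j]=5 take 5, j++
i=2 j=2: A[i]=31>B[j]=12 take 12, j++
i=2 j=3: A[i]=31>B[j]=15 take 15, j++
i=2 j=4: A[i]=31>B[j]=22 take 22, j++
i=2 j=5: A[i]=31<=B[j]=32 take 31, i++

i=3, j=5, merged so far=[0, 5, 12, 15, 22, 31]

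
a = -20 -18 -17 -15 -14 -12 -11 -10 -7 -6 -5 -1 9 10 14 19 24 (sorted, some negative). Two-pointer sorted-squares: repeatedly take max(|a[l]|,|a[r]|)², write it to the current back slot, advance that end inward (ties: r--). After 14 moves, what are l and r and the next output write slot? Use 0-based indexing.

l=0 r=16: |-20|<=|24| out[16]=576, r--
l=0 r=15: |-20|>|19| out[15]=400, l++
l=1 r=15: |-18|<=|19| out[14]=361, r--
l=1 r=14: |-18|>|14| out[13]=324, l++
l=2 r=14: |-17|>|14| out[12]=289, l++
l=3 r=14: |-15|>|14| out[11]=225, l++
l=4 r=14: |-14|<=|14| out[10]=196, r--
l=4 r=13: |-14|>|10| out[9]=196, l++
l=5 r=13: |-12|>|10| out[8]=144, l++
l=6 r=13: |-11|>|10| out[7]=121, l++
l=7 r=13: |-10|<=|10| out[6]=100, r--
l=7 r=12: |-10|>|9| out[5]=100, l++
l=8 r=12: |-7|<=|9| out[4]=81, r--
l=8 r=11: |-7|>|-1| out[3]=49, l++

l=9, r=11, next write slot=2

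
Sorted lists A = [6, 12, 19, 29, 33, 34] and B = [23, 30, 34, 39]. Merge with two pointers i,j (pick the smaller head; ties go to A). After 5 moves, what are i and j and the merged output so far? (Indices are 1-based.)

[i=1,j=1] A[i]=6<=B[j]=23 take 6 → i++
[i=2,j=1] A[i]=12<=B[j]=23 take 12 → i++
[i=3,j=1] A[i]=19<=B[j]=23 take 19 → i++
[i=4,j=1] A[i]=29>B[j]=23 take 23 → j++
[i=4,j=2] A[i]=29<=B[j]=30 take 29 → i++

i=5, j=2, merged so far=[6, 12, 19, 23, 29]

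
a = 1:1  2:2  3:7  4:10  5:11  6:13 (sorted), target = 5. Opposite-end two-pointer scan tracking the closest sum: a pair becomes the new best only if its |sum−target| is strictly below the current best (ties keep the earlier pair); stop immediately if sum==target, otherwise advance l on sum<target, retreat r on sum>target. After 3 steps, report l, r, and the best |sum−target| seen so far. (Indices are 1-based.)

l=1, r=3, best |Δ|=6

l=1 r=6: 1+13=14 d=9 *, r--
l=1 r=5: 1+11=12 d=7 *, r--
l=1 r=4: 1+10=11 d=6 *, r--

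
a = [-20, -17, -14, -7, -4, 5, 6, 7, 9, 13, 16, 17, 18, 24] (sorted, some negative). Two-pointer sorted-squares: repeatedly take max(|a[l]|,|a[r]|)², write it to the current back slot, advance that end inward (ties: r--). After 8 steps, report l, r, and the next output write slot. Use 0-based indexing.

[0,13] |-20|<=|24| out[13]=576 → r--
[0,12] |-20|>|18| out[12]=400 → l++
[1,12] |-17|<=|18| out[11]=324 → r--
[1,11] |-17|<=|17| out[10]=289 → r--
[1,10] |-17|>|16| out[9]=289 → l++
[2,10] |-14|<=|16| out[8]=256 → r--
[2,9] |-14|>|13| out[7]=196 → l++
[3,9] |-7|<=|13| out[6]=169 → r--

l=3, r=8, next write slot=5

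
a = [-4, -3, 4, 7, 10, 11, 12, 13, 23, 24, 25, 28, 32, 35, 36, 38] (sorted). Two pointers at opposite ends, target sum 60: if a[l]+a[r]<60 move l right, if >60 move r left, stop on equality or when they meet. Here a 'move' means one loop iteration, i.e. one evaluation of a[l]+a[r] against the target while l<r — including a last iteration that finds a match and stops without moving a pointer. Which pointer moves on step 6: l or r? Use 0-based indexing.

l

l=0 r=15: -4+38=34 <60, l++
l=1 r=15: -3+38=35 <60, l++
l=2 r=15: 4+38=42 <60, l++
l=3 r=15: 7+38=45 <60, l++
l=4 r=15: 10+38=48 <60, l++
l=5 r=15: 11+38=49 <60, l++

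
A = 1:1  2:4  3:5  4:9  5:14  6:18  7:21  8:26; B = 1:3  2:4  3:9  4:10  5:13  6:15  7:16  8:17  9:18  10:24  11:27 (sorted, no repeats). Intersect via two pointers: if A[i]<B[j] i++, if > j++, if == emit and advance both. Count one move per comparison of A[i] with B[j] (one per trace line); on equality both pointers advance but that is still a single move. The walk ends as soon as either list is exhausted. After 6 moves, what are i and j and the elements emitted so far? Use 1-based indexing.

i=5, j=5, emitted=[4, 9]

i=1 j=1: 1<3, i++
i=2 j=1: 4>3, j++
i=2 j=2: 4==4 emit, i++,j++
i=3 j=3: 5<9, i++
i=4 j=3: 9==9 emit, i++,j++
i=5 j=4: 14>10, j++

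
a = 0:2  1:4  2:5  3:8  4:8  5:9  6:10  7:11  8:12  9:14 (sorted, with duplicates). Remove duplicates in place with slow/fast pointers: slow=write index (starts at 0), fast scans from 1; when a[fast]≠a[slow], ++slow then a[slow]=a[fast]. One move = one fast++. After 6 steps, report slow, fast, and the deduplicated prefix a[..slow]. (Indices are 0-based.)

slow=5, fast=7, prefix=[2, 4, 5, 8, 9, 10]

(s=0,f=1) a[fast]=4≠a[slow]=2 write a[1]=4 → slow++,fast++
(s=1,f=2) a[fast]=5≠a[slow]=4 write a[2]=5 → slow++,fast++
(s=2,f=3) a[fast]=8≠a[slow]=5 write a[3]=8 → slow++,fast++
(s=3,f=4) a[fast]=8=a[slow] dup → fast++
(s=3,f=5) a[fast]=9≠a[slow]=8 write a[4]=9 → slow++,fast++
(s=4,f=6) a[fast]=10≠a[slow]=9 write a[5]=10 → slow++,fast++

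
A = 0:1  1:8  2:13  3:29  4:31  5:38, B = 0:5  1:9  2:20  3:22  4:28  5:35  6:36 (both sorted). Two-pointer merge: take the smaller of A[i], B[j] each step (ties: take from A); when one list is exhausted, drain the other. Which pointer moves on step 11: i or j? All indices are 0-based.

i=0 j=0: A[i]=1<=B[j]=5 take 1, i++
i=1 j=0: A[i]=8>B[j]=5 take 5, j++
i=1 j=1: A[i]=8<=B[j]=9 take 8, i++
i=2 j=1: A[i]=13>B[j]=9 take 9, j++
i=2 j=2: A[i]=13<=B[j]=20 take 13, i++
i=3 j=2: A[i]=29>B[j]=20 take 20, j++
i=3 j=3: A[i]=29>B[j]=22 take 22, j++
i=3 j=4: A[i]=29>B[j]=28 take 28, j++
i=3 j=5: A[i]=29<=B[j]=35 take 29, i++
i=4 j=5: A[i]=31<=B[j]=35 take 31, i++
i=5 j=5: A[i]=38>B[j]=35 take 35, j++

j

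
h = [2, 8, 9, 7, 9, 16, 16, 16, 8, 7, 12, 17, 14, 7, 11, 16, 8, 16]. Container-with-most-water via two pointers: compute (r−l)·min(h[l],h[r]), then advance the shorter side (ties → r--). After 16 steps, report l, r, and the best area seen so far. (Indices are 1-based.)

l=1 r=18: min(2,16)*17=34 best=34 *, l++
l=2 r=18: min(8,16)*16=128 best=128 *, l++
l=3 r=18: min(9,16)*15=135 best=135 *, l++
l=4 r=18: min(7,16)*14=98 best=135, l++
l=5 r=18: min(9,16)*13=117 best=135, l++
l=6 r=18: min(16,16)*12=192 best=192 *, r--
l=6 r=17: min(16,8)*11=88 best=192, r--
l=6 r=16: min(16,16)*10=160 best=192, r--
l=6 r=15: min(16,11)*9=99 best=192, r--
l=6 r=14: min(16,7)*8=56 best=192, r--
l=6 r=13: min(16,14)*7=98 best=192, r--
l=6 r=12: min(16,17)*6=96 best=192, l++
l=7 r=12: min(16,17)*5=80 best=192, l++
l=8 r=12: min(16,17)*4=64 best=192, l++
l=9 r=12: min(8,17)*3=24 best=192, l++
l=10 r=12: min(7,17)*2=14 best=192, l++

l=11, r=12, best area=192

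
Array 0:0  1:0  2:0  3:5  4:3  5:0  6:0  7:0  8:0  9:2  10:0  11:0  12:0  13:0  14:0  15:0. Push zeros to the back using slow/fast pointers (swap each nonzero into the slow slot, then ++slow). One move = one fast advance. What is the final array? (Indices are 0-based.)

[5, 3, 2, 0, 0, 0, 0, 0, 0, 0, 0, 0, 0, 0, 0, 0]

(s=0,f=0) a[fast]=0 → fast++
(s=0,f=1) a[fast]=0 → fast++
(s=0,f=2) a[fast]=0 → fast++
(s=0,f=3) a[fast]=5≠0 swap→a[0]=5 → slow++,fast++
(s=1,f=4) a[fast]=3≠0 swap→a[1]=3 → slow++,fast++
(s=2,f=5) a[fast]=0 → fast++
(s=2,f=6) a[fast]=0 → fast++
(s=2,f=7) a[fast]=0 → fast++
(s=2,f=8) a[fast]=0 → fast++
(s=2,f=9) a[fast]=2≠0 swap→a[2]=2 → slow++,fast++
(s=3,f=10) a[fast]=0 → fast++
(s=3,f=11) a[fast]=0 → fast++
(s=3,f=12) a[fast]=0 → fast++
(s=3,f=13) a[fast]=0 → fast++
(s=3,f=14) a[fast]=0 → fast++
(s=3,f=15) a[fast]=0 → fast++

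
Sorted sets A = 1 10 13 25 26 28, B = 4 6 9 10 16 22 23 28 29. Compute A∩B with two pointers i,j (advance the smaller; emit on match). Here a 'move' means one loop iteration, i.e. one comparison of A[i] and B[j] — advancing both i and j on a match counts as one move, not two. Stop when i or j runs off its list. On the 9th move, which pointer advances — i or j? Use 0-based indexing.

j

[i=0,j=0] 1<4 → i++
[i=1,j=0] 10>4 → j++
[i=1,j=1] 10>6 → j++
[i=1,j=2] 10>9 → j++
[i=1,j=3] 10==10 emit → i++,j++
[i=2,j=4] 13<16 → i++
[i=3,j=4] 25>16 → j++
[i=3,j=5] 25>22 → j++
[i=3,j=6] 25>23 → j++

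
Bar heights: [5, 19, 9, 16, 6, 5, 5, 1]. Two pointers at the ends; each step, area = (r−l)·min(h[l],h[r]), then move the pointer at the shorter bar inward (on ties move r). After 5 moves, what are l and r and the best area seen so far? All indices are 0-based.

[0,7] min(5,1)*7=7 best=7 * → r--
[0,6] min(5,5)*6=30 best=30 * → r--
[0,5] min(5,5)*5=25 best=30 → r--
[0,4] min(5,6)*4=20 best=30 → l++
[1,4] min(19,6)*3=18 best=30 → r--

l=1, r=3, best area=30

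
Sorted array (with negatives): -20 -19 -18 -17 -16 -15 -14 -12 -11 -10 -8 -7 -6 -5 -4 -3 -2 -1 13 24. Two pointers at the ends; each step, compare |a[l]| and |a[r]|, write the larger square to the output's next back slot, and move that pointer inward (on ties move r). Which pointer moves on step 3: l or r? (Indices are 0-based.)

l=0 r=19: |-20|<=|24| out[19]=576, r--
l=0 r=18: |-20|>|13| out[18]=400, l++
l=1 r=18: |-19|>|13| out[17]=361, l++

l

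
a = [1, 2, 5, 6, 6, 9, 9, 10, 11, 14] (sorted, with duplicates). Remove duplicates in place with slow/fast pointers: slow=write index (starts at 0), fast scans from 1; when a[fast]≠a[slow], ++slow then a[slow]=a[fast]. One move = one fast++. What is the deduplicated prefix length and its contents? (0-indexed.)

length 8; prefix = [1, 2, 5, 6, 9, 10, 11, 14]

(s=0,f=1) a[fast]=2≠a[slow]=1 write a[1]=2 → slow++,fast++
(s=1,f=2) a[fast]=5≠a[slow]=2 write a[2]=5 → slow++,fast++
(s=2,f=3) a[fast]=6≠a[slow]=5 write a[3]=6 → slow++,fast++
(s=3,f=4) a[fast]=6=a[slow] dup → fast++
(s=3,f=5) a[fast]=9≠a[slow]=6 write a[4]=9 → slow++,fast++
(s=4,f=6) a[fast]=9=a[slow] dup → fast++
(s=4,f=7) a[fast]=10≠a[slow]=9 write a[5]=10 → slow++,fast++
(s=5,f=8) a[fast]=11≠a[slow]=10 write a[6]=11 → slow++,fast++
(s=6,f=9) a[fast]=14≠a[slow]=11 write a[7]=14 → slow++,fast++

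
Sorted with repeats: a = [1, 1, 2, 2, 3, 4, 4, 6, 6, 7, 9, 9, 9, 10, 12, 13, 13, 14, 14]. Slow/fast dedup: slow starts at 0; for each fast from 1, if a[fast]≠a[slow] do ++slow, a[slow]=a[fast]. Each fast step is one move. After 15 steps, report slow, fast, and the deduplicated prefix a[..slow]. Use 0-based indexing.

slow=0 fast=1: a[fast]=1=a[slow] dup, fast++
slow=0 fast=2: a[fast]=2≠a[slow]=1 write a[1]=2, slow++,fast++
slow=1 fast=3: a[fast]=2=a[slow] dup, fast++
slow=1 fast=4: a[fast]=3≠a[slow]=2 write a[2]=3, slow++,fast++
slow=2 fast=5: a[fast]=4≠a[slow]=3 write a[3]=4, slow++,fast++
slow=3 fast=6: a[fast]=4=a[slow] dup, fast++
slow=3 fast=7: a[fast]=6≠a[slow]=4 write a[4]=6, slow++,fast++
slow=4 fast=8: a[fast]=6=a[slow] dup, fast++
slow=4 fast=9: a[fast]=7≠a[slow]=6 write a[5]=7, slow++,fast++
slow=5 fast=10: a[fast]=9≠a[slow]=7 write a[6]=9, slow++,fast++
slow=6 fast=11: a[fast]=9=a[slow] dup, fast++
slow=6 fast=12: a[fast]=9=a[slow] dup, fast++
slow=6 fast=13: a[fast]=10≠a[slow]=9 write a[7]=10, slow++,fast++
slow=7 fast=14: a[fast]=12≠a[slow]=10 write a[8]=12, slow++,fast++
slow=8 fast=15: a[fast]=13≠a[slow]=12 write a[9]=13, slow++,fast++

slow=9, fast=16, prefix=[1, 2, 3, 4, 6, 7, 9, 10, 12, 13]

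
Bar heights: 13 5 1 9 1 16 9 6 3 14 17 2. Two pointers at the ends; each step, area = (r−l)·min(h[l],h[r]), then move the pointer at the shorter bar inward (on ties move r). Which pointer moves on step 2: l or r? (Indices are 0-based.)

l=0 r=11: min(13,2)*11=22 best=22 *, r--
l=0 r=10: min(13,17)*10=130 best=130 *, l++

l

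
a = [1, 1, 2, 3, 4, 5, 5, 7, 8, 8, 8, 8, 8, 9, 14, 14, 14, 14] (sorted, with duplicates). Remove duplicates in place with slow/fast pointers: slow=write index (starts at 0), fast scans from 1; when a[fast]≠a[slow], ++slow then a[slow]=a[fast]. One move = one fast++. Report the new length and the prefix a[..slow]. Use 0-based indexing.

(s=0,f=1) a[fast]=1=a[slow] dup → fast++
(s=0,f=2) a[fast]=2≠a[slow]=1 write a[1]=2 → slow++,fast++
(s=1,f=3) a[fast]=3≠a[slow]=2 write a[2]=3 → slow++,fast++
(s=2,f=4) a[fast]=4≠a[slow]=3 write a[3]=4 → slow++,fast++
(s=3,f=5) a[fast]=5≠a[slow]=4 write a[4]=5 → slow++,fast++
(s=4,f=6) a[fast]=5=a[slow] dup → fast++
(s=4,f=7) a[fast]=7≠a[slow]=5 write a[5]=7 → slow++,fast++
(s=5,f=8) a[fast]=8≠a[slow]=7 write a[6]=8 → slow++,fast++
(s=6,f=9) a[fast]=8=a[slow] dup → fast++
(s=6,f=10) a[fast]=8=a[slow] dup → fast++
(s=6,f=11) a[fast]=8=a[slow] dup → fast++
(s=6,f=12) a[fast]=8=a[slow] dup → fast++
(s=6,f=13) a[fast]=9≠a[slow]=8 write a[7]=9 → slow++,fast++
(s=7,f=14) a[fast]=14≠a[slow]=9 write a[8]=14 → slow++,fast++
(s=8,f=15) a[fast]=14=a[slow] dup → fast++
(s=8,f=16) a[fast]=14=a[slow] dup → fast++
(s=8,f=17) a[fast]=14=a[slow] dup → fast++

length 9; prefix = [1, 2, 3, 4, 5, 7, 8, 9, 14]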